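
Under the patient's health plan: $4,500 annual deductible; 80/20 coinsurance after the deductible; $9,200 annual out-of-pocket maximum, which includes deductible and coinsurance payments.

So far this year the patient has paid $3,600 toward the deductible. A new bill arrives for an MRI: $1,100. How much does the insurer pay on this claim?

$160

Deductible still to meet: $4,500 − $3,600 = $900.
After the $900 deductible portion, $1,100 − $900 = $200 is subject to coinsurance.
20% of $200 = $40 falls to the patient.
Patient responsibility before any cap: $900 + $40 = $940.
Total out-of-pocket so far would be $3,600 + $940 = $4,540, below the $9,200 cap — no reduction.
The plan picks up $1,100 − $940 = $160.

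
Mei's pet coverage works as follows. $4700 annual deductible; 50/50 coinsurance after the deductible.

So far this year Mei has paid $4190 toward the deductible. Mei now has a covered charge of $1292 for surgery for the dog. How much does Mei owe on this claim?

Deductible still to meet: $4700 − $4190 = $510.
After the $510 deductible portion, $1292 − $510 = $782 is subject to coinsurance.
Coinsurance: $782 × 50% = $391.
That puts the owner's cost at $510 + $391 = $901.

$901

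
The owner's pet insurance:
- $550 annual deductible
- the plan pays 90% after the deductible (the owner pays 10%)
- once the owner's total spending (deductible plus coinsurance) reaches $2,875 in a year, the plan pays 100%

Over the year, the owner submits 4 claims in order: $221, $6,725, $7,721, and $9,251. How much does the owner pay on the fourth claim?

Claim 1 — $221: all of it applies to the deductible. Cost to owner: $221. OOP to date $221.
Claim 2 — $6,725: deductible takes $329, $6,396 remains; 10% of $6,396 = $639.60. Cost to owner: $968.60. OOP to date $1,189.60.
Claim 3 — $7,721: 10% coinsurance on $7,721 = $772.10. Owner pays $772.10; OOP now $1,961.70.
Claim 4 — $9,251: 10% coinsurance on $9,251 = $925.10. That would push OOP to $2,886.80, over the $2,875 cap, so owner pays $2,875 − $1,961.70 = $913.30.

$913.30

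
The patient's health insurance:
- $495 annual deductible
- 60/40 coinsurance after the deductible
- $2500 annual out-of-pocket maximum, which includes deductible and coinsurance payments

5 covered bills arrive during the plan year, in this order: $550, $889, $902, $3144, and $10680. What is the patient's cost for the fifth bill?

Bill 1, $550: $495 finishes the deductible; $55 goes to coinsurance; coinsurance $55 × 40% = $22. Patient pays $517; OOP now $517.
Bill 2, $889: deductible already satisfied, so patient's share is 40% × $889 = $355.60. Cost to patient: $355.60. OOP to date $872.60.
Bill 3, $902: 40% coinsurance on $902 = $360.80. Cost to patient: $360.80. OOP to date $1233.40.
Bill 4, $3144: deductible already satisfied, so patient's share is 40% × $3144 = $1257.60. Patient pays $1257.60; OOP now $2491.
Bill 5, $10680: deductible met; 40% of $10680 = $4272. That would push OOP to $6763, over the $2500 cap, so patient pays $2500 − $2491 = $9.

$9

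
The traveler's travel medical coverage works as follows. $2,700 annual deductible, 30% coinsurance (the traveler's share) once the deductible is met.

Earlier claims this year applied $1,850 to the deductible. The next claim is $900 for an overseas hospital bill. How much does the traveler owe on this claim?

$865

Remaining deductible: $2,700 − $1,850 = $850.
After the $850 deductible portion, $900 − $850 = $50 is subject to coinsurance.
30% of $50 = $15 falls to the traveler.
That puts the traveler's cost at $850 + $15 = $865.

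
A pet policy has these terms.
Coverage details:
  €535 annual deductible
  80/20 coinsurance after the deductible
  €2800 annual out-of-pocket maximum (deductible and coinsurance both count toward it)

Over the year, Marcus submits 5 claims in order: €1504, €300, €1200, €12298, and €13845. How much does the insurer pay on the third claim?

€960

Bill 1, €1504: deductible takes €535, €969 remains; 20% of €969 = €193.80. Owner owes €728.80 (running OOP €728.80). Plan pays €1504 − €728.80 = €775.20.
Bill 2, €300: deductible met; 20% of €300 = €60. Cost to owner: €60. OOP to date €788.80. Plan pays €300 − €60 = €240.
Bill 3, €1200: deductible met; 20% of €1200 = €240. Owner pays €240; OOP now €1028.80. Insurer: €1200 − €240 = €960.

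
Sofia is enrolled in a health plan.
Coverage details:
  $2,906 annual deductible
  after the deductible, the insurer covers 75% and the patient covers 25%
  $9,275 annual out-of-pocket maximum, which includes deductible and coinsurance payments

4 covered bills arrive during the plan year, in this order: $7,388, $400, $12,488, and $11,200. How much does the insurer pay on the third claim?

Claim 1 — $7,388: deductible takes $2,906, $4,482 remains; coinsurance $4,482 × 25% = $1,120.50. Patient pays $4,026.50; OOP now $4,026.50. Plan pays $7,388 − $4,026.50 = $3,361.50.
Claim 2 — $400: deductible met; 25% of $400 = $100. Patient owes $100 (running OOP $4,126.50). Insurer: $400 − $100 = $300.
Claim 3 — $12,488: 25% coinsurance on $12,488 = $3,122. Patient owes $3,122 (running OOP $7,248.50). Plan pays $12,488 − $3,122 = $9,366.

$9,366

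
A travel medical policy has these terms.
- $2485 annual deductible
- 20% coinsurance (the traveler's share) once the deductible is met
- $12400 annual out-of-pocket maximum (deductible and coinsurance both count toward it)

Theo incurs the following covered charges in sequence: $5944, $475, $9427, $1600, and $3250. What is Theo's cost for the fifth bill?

$650

Claim 1 — $5944: $2485 to deductible, leaving $3459; coinsurance $3459 × 20% = $691.80. Traveler pays $3176.80; OOP now $3176.80.
Claim 2 — $475: deductible already satisfied, so traveler's share is 20% × $475 = $95. Traveler owes $95 (running OOP $3271.80).
Claim 3 — $9427: deductible met; 20% of $9427 = $1885.40. Traveler owes $1885.40 (running OOP $5157.20).
Claim 4 — $1600: 20% coinsurance on $1600 = $320. Cost to traveler: $320. OOP to date $5477.20.
Claim 5 — $3250: deductible already satisfied, so traveler's share is 20% × $3250 = $650. Traveler pays $650; OOP now $6127.20.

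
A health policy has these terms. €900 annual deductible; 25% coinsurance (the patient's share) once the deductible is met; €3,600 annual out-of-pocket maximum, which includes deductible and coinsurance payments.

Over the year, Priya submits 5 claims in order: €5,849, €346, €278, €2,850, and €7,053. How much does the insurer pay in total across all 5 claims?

Bill 1, €5,849: €900 finishes the deductible; €4,949 goes to coinsurance; 25% of €4,949 = €1,237.25. Patient pays €2,137.25; OOP now €2,137.25. Plan pays €5,849 − €2,137.25 = €3,711.75.
Bill 2, €346: deductible already satisfied, so patient's share is 25% × €346 = €86.50. Patient pays €86.50; OOP now €2,223.75. Insurer: €346 − €86.50 = €259.50.
Bill 3, €278: deductible already satisfied, so patient's share is 25% × €278 = €69.50. Cost to patient: €69.50. OOP to date €2,293.25. Insurer: €278 − €69.50 = €208.50.
Bill 4, €2,850: deductible met; 25% of €2,850 = €712.50. Patient pays €712.50; OOP now €3,005.75. Plan pays €2,850 − €712.50 = €2,137.50.
Bill 5, €7,053: deductible already satisfied, so patient's share is 25% × €7,053 = €1,763.25. That would push OOP to €4,769, over the €3,600 cap, so patient pays €3,600 − €3,005.75 = €594.25. Insurer: €7,053 − €594.25 = €6,458.75.
Insurer total: €3,711.75 + €259.50 + €208.50 + €2,137.50 + €6,458.75 = €12,776.

€12,776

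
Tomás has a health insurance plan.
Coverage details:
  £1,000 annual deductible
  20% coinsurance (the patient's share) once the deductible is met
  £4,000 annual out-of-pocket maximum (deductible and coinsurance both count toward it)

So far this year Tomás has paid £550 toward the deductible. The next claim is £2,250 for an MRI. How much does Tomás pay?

£550 of the £1,000 deductible is already met, leaving £450.
That leaves £2,250 − £450 = £1,800 for coinsurance.
20% of £1,800 = £360 falls to the patient.
Patient responsibility before any cap: £450 + £360 = £810.
Total out-of-pocket so far would be £550 + £810 = £1,360, below the £4,000 cap — no reduction.

£810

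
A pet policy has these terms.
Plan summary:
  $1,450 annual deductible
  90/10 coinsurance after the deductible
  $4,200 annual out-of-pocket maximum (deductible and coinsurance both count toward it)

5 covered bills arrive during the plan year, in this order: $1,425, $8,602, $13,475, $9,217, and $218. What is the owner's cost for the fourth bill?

$544.80

Claim 1 ($1,425): entire amount goes to the deductible. Cost to owner: $1,425. OOP to date $1,425.
Claim 2 ($8,602): deductible takes $25, $8,577 remains; coinsurance $8,577 × 10% = $857.70. Owner pays $882.70; OOP now $2,307.70.
Claim 3 ($13,475): deductible already satisfied, so owner's share is 10% × $13,475 = $1,347.50. Owner owes $1,347.50 (running OOP $3,655.20).
Claim 4 ($9,217): 10% coinsurance on $9,217 = $921.70. Adding that to $3,655.20 gives $4,576.90, past the $4,200 cap; owner pays only $4,200 − $3,655.20 = $544.80.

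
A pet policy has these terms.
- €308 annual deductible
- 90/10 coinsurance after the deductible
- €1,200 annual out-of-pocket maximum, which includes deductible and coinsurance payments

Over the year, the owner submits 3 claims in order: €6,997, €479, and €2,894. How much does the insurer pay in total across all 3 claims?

€9,170

#1 (€6,997): €308 finishes the deductible; €6,689 goes to coinsurance; owner's 10% is €668.90. Cost to owner: €976.90. OOP to date €976.90. Insurer: €6,997 − €976.90 = €6,020.10.
#2 (€479): deductible met; 10% of €479 = €47.90. Owner owes €47.90 (running OOP €1,024.80). Insurer: €479 − €47.90 = €431.10.
#3 (€2,894): deductible met; 10% of €2,894 = €289.40. That would push OOP to €1,314.20, over the €1,200 cap, so owner pays €1,200 − €1,024.80 = €175.20. Plan pays €2,894 − €175.20 = €2,718.80.
Insurer total: €6,020.10 + €431.10 + €2,718.80 = €9,170.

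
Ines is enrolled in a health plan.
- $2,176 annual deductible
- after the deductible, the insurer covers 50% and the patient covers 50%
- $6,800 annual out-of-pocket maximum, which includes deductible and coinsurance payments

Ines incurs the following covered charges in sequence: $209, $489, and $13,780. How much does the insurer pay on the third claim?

$7,678

Bill 1, $209: entire amount goes to the deductible. Patient owes $209 (running OOP $209). Insurer: $209 − $209 = $0.
Bill 2, $489: fully absorbed by the deductible. Patient owes $489 (running OOP $698). Plan pays $489 − $489 = $0.
Bill 3, $13,780: deductible takes $1,478, $12,302 remains; 50% of $12,302 = $6,151. Claim cost before the cap: $1,478 + $6,151 = $7,629. OOP would hit $8,327 > $6,800, so the cap limits the patient to $6,800 − $698 = $6,102. Plan pays $13,780 − $6,102 = $7,678.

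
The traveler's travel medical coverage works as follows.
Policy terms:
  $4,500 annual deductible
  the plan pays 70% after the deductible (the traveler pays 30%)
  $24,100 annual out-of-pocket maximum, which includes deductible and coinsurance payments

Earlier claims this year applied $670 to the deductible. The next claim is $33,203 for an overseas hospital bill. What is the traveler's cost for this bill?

$12,641.90

$670 of the $4,500 deductible is already met, leaving $3,830.
That leaves $33,203 − $3,830 = $29,373 for coinsurance.
30% of $29,373 = $8,811.90 falls to the traveler.
That puts the traveler's cost at $3,830 + $8,811.90 = $12,641.90 before any cap.
Total out-of-pocket so far would be $670 + $12,641.90 = $13,311.90, below the $24,100 cap — no reduction.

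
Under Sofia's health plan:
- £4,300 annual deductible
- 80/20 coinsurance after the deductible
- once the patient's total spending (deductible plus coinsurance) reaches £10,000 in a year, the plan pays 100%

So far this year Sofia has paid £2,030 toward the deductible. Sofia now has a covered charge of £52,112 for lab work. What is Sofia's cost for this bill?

£2,030 of the £4,300 deductible is already met, leaving £2,270.
After the £2,270 deductible portion, £52,112 − £2,270 = £49,842 is subject to coinsurance.
Patient's 20% share of £49,842 is £9,968.40.
That puts the patient's cost at £2,270 + £9,968.40 = £12,238.40 before any cap.
That would bring total out-of-pocket to £14,268.40, past the £10,000 cap. The patient is capped at £10,000 − £2,030 = £7,970 on this claim.

£7,970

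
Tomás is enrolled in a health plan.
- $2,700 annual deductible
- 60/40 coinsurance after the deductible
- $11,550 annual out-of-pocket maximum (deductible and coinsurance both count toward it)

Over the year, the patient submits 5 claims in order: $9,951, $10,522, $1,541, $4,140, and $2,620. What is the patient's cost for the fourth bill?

Claim 1 — $9,951: $2,700 finishes the deductible; $7,251 goes to coinsurance; 40% of $7,251 = $2,900.40. Patient pays $5,600.40; OOP now $5,600.40.
Claim 2 — $10,522: 40% coinsurance on $10,522 = $4,208.80. Cost to patient: $4,208.80. OOP to date $9,809.20.
Claim 3 — $1,541: deductible met; 40% of $1,541 = $616.40. Patient pays $616.40; OOP now $10,425.60.
Claim 4 — $4,140: deductible already satisfied, so patient's share is 40% × $4,140 = $1,656. That would push OOP to $12,081.60, over the $11,550 cap, so patient pays $11,550 − $10,425.60 = $1,124.40.

$1,124.40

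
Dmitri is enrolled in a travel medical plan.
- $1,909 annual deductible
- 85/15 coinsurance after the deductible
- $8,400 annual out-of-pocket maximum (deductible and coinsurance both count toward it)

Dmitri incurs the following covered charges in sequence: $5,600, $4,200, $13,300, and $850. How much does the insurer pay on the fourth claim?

Claim 1 — $5,600: $1,909 to deductible, leaving $3,691; 15% of $3,691 = $553.65. Traveler owes $2,462.65 (running OOP $2,462.65). Plan pays $5,600 − $2,462.65 = $3,137.35.
Claim 2 — $4,200: deductible met; 15% of $4,200 = $630. Traveler pays $630; OOP now $3,092.65. Insurer: $4,200 − $630 = $3,570.
Claim 3 — $13,300: deductible already satisfied, so traveler's share is 15% × $13,300 = $1,995. Cost to traveler: $1,995. OOP to date $5,087.65. Insurer: $13,300 − $1,995 = $11,305.
Claim 4 — $850: deductible met; 15% of $850 = $127.50. Traveler owes $127.50 (running OOP $5,215.15). Insurer: $850 − $127.50 = $722.50.

$722.50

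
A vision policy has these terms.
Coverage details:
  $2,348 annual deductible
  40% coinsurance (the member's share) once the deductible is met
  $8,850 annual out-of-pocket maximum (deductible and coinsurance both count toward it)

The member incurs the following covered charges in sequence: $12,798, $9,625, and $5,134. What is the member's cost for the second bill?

Bill 1, $12,798: $2,348 to deductible, leaving $10,450; member's 40% is $4,180. Member pays $6,528; OOP now $6,528.
Bill 2, $9,625: 40% coinsurance on $9,625 = $3,850. OOP would hit $10,378 > $8,850, so the cap limits the member to $8,850 − $6,528 = $2,322.

$2,322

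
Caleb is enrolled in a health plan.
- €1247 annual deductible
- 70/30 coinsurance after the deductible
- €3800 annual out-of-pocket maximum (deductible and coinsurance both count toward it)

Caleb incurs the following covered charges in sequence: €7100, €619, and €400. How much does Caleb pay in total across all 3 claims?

€3308.60

Claim 1 — €7100: deductible takes €1247, €5853 remains; coinsurance €5853 × 30% = €1755.90. Patient owes €3002.90 (running OOP €3002.90).
Claim 2 — €619: deductible met; 30% of €619 = €185.70. Patient owes €185.70 (running OOP €3188.60).
Claim 3 — €400: deductible already satisfied, so patient's share is 30% × €400 = €120. Patient pays €120; OOP now €3308.60.
Total paid by the patient: €3002.90 + €185.70 + €120 = €3308.60.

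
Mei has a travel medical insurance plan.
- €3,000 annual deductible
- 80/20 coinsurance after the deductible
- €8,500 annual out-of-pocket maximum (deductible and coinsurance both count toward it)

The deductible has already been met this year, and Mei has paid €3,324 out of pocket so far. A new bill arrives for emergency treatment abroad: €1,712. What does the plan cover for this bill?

With the deductible met, the entire €1,712 is subject to coinsurance.
Coinsurance: €1,712 × 20% = €342.40.
Year-to-date out-of-pocket becomes €3,324 + €342.40 = €3,666.40, still under the €8,500 maximum, so no cap applies.
The insurer covers the remainder: €1,712 − €342.40 = €1,369.60.

€1,369.60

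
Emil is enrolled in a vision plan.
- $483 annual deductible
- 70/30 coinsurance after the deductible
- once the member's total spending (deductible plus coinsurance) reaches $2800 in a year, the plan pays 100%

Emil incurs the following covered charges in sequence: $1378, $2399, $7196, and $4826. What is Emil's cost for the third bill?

$1328.80

Bill 1, $1378: $483 to deductible, leaving $895; 30% of $895 = $268.50. Member owes $751.50 (running OOP $751.50).
Bill 2, $2399: deductible met; 30% of $2399 = $719.70. Member pays $719.70; OOP now $1471.20.
Bill 3, $7196: deductible met; 30% of $7196 = $2158.80. OOP would hit $3630 > $2800, so the cap limits the member to $2800 − $1471.20 = $1328.80.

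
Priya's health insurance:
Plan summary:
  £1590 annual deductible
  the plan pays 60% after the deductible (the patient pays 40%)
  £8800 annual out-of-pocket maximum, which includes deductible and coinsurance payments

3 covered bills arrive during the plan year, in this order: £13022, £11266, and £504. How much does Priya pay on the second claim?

£2637.20

#1 (£13022): £1590 finishes the deductible; £11432 goes to coinsurance; 40% of £11432 = £4572.80. Patient owes £6162.80 (running OOP £6162.80).
#2 (£11266): 40% coinsurance on £11266 = £4506.40. Adding that to £6162.80 gives £10669.20, past the £8800 cap; patient pays only £8800 − £6162.80 = £2637.20.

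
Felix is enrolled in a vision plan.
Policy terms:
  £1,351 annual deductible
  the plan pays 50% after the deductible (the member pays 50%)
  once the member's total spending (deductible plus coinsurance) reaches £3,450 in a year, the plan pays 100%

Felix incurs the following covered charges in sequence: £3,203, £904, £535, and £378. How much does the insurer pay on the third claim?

£267.50

Bill 1, £3,203: £1,351 to deductible, leaving £1,852; member's 50% is £926. Cost to member: £2,277. OOP to date £2,277. Insurer: £3,203 − £2,277 = £926.
Bill 2, £904: deductible already satisfied, so member's share is 50% × £904 = £452. Member pays £452; OOP now £2,729. Plan pays £904 − £452 = £452.
Bill 3, £535: 50% coinsurance on £535 = £267.50. Member pays £267.50; OOP now £2,996.50. Insurer: £535 − £267.50 = £267.50.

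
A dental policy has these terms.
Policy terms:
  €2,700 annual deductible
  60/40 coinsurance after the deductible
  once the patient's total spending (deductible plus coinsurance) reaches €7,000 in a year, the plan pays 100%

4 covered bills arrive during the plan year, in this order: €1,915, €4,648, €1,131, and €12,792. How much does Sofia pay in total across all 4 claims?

€7,000

#1 (€1,915): entire amount goes to the deductible. Patient pays €1,915; OOP now €1,915.
#2 (€4,648): €785 finishes the deductible; €3,863 goes to coinsurance; patient's 40% is €1,545.20. Cost to patient: €2,330.20. OOP to date €4,245.20.
#3 (€1,131): deductible met; 40% of €1,131 = €452.40. Cost to patient: €452.40. OOP to date €4,697.60.
#4 (€12,792): deductible already satisfied, so patient's share is 40% × €12,792 = €5,116.80. OOP would hit €9,814.40 > €7,000, so the cap limits the patient to €7,000 − €4,697.60 = €2,302.40.
Summing the patient's payments: €1,915 + €2,330.20 + €452.40 + €2,302.40 = €7,000.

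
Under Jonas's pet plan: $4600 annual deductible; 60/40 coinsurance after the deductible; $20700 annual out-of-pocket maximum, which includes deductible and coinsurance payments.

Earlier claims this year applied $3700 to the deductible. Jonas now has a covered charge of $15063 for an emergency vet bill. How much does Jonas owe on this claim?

$6565.20

Remaining deductible: $4600 − $3700 = $900.
The remaining $14163 (= $15063 − $900) moves to coinsurance.
Coinsurance: $14163 × 40% = $5665.20.
That puts the owner's cost at $900 + $5665.20 = $6565.20 before any cap.
Total out-of-pocket so far would be $3700 + $6565.20 = $10265.20, below the $20700 cap — no reduction.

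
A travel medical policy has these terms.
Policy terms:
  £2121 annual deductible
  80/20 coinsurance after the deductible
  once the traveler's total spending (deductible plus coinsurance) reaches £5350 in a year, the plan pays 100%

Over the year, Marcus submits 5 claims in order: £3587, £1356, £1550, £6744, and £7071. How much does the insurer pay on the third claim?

£1240

Claim 1 — £3587: deductible takes £2121, £1466 remains; coinsurance £1466 × 20% = £293.20. Cost to traveler: £2414.20. OOP to date £2414.20. Insurer: £3587 − £2414.20 = £1172.80.
Claim 2 — £1356: deductible already satisfied, so traveler's share is 20% × £1356 = £271.20. Cost to traveler: £271.20. OOP to date £2685.40. Insurer: £1356 − £271.20 = £1084.80.
Claim 3 — £1550: 20% coinsurance on £1550 = £310. Traveler pays £310; OOP now £2995.40. Insurer: £1550 − £310 = £1240.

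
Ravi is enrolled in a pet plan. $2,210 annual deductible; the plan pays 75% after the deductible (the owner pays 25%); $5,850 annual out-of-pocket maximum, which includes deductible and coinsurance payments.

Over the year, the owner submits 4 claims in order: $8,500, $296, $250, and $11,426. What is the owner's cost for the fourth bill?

$1,931

Claim 1 ($8,500): $2,210 to deductible, leaving $6,290; coinsurance $6,290 × 25% = $1,572.50. Owner pays $3,782.50; OOP now $3,782.50.
Claim 2 ($296): 25% coinsurance on $296 = $74. Cost to owner: $74. OOP to date $3,856.50.
Claim 3 ($250): deductible met; 25% of $250 = $62.50. Owner owes $62.50 (running OOP $3,919).
Claim 4 ($11,426): deductible met; 25% of $11,426 = $2,856.50. That would push OOP to $6,775.50, over the $5,850 cap, so owner pays $5,850 − $3,919 = $1,931.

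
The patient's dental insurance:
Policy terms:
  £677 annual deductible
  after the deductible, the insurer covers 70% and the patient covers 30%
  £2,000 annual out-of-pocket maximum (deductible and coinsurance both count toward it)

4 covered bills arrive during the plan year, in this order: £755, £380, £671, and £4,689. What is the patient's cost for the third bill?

Claim 1 — £755: £677 to deductible, leaving £78; patient's 30% is £23.40. Cost to patient: £700.40. OOP to date £700.40.
Claim 2 — £380: deductible already satisfied, so patient's share is 30% × £380 = £114. Patient owes £114 (running OOP £814.40).
Claim 3 — £671: deductible met; 30% of £671 = £201.30. Patient pays £201.30; OOP now £1,015.70.

£201.30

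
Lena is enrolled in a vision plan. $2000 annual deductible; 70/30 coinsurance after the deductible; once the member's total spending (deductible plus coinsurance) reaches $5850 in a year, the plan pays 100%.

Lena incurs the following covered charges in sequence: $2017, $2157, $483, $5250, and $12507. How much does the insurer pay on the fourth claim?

$3675

Claim 1 — $2017: $2000 finishes the deductible; $17 goes to coinsurance; coinsurance $17 × 30% = $5.10. Member pays $2005.10; OOP now $2005.10. Insurer: $2017 − $2005.10 = $11.90.
Claim 2 — $2157: deductible already satisfied, so member's share is 30% × $2157 = $647.10. Member pays $647.10; OOP now $2652.20. Insurer: $2157 − $647.10 = $1509.90.
Claim 3 — $483: deductible already satisfied, so member's share is 30% × $483 = $144.90. Cost to member: $144.90. OOP to date $2797.10. Insurer: $483 − $144.90 = $338.10.
Claim 4 — $5250: deductible met; 30% of $5250 = $1575. Member pays $1575; OOP now $4372.10. Insurer: $5250 − $1575 = $3675.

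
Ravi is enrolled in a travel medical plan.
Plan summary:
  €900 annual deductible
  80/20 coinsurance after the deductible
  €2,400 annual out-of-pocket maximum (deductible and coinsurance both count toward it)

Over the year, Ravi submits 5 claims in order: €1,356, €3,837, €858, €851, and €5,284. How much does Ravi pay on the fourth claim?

Bill 1, €1,356: €900 finishes the deductible; €456 goes to coinsurance; coinsurance €456 × 20% = €91.20. Traveler pays €991.20; OOP now €991.20.
Bill 2, €3,837: deductible met; 20% of €3,837 = €767.40. Cost to traveler: €767.40. OOP to date €1,758.60.
Bill 3, €858: deductible already satisfied, so traveler's share is 20% × €858 = €171.60. Cost to traveler: €171.60. OOP to date €1,930.20.
Bill 4, €851: deductible already satisfied, so traveler's share is 20% × €851 = €170.20. Traveler owes €170.20 (running OOP €2,100.40).

€170.20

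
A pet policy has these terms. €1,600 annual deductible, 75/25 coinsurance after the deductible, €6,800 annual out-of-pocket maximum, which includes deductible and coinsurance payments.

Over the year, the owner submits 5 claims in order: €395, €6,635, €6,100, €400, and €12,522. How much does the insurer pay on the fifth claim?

€10,304.50

Claim 1 (€395): entire amount goes to the deductible. Owner owes €395 (running OOP €395). Plan pays €395 − €395 = €0.
Claim 2 (€6,635): €1,205 to deductible, leaving €5,430; 25% of €5,430 = €1,357.50. Owner owes €2,562.50 (running OOP €2,957.50). Insurer: €6,635 − €2,562.50 = €4,072.50.
Claim 3 (€6,100): 25% coinsurance on €6,100 = €1,525. Owner owes €1,525 (running OOP €4,482.50). Insurer: €6,100 − €1,525 = €4,575.
Claim 4 (€400): 25% coinsurance on €400 = €100. Owner owes €100 (running OOP €4,582.50). Plan pays €400 − €100 = €300.
Claim 5 (€12,522): deductible already satisfied, so owner's share is 25% × €12,522 = €3,130.50. Adding that to €4,582.50 gives €7,713, past the €6,800 cap; owner pays only €6,800 − €4,582.50 = €2,217.50. Insurer: €12,522 − €2,217.50 = €10,304.50.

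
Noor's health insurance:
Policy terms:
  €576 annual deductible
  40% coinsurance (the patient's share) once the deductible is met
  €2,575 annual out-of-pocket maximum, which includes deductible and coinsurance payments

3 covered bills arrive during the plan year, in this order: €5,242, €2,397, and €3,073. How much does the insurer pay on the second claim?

Bill 1, €5,242: €576 to deductible, leaving €4,666; 40% of €4,666 = €1,866.40. Patient pays €2,442.40; OOP now €2,442.40. Insurer: €5,242 − €2,442.40 = €2,799.60.
Bill 2, €2,397: deductible met; 40% of €2,397 = €958.80. That would push OOP to €3,401.20, over the €2,575 cap, so patient pays €2,575 − €2,442.40 = €132.60. Plan pays €2,397 − €132.60 = €2,264.40.

€2,264.40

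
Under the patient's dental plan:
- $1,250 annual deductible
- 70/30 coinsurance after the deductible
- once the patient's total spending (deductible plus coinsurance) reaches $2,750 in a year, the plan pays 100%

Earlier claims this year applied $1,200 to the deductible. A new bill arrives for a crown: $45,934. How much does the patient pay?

$1,550

$1,200 of the $1,250 deductible is already met, leaving $50.
That leaves $45,934 − $50 = $45,884 for coinsurance.
Patient's 30% share of $45,884 is $13,765.20.
That puts the patient's cost at $50 + $13,765.20 = $13,815.20 before any cap.
Adding $13,815.20 to the $1,200 already spent would give $15,015.20, which exceeds the $2,750 cap; the patient pays just $2,750 − $1,200 = $1,550.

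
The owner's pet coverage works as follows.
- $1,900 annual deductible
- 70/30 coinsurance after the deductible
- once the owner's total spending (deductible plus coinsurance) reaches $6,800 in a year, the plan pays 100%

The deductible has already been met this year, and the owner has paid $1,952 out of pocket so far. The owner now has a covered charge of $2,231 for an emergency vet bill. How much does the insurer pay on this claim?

The deductible is already satisfied, so the full bill goes to coinsurance.
Coinsurance: $2,231 × 30% = $669.30.
Cumulative spending $1,952 + $669.30 = $2,621.30 stays under the $6,800 maximum.
The insurer covers the remainder: $2,231 − $669.30 = $1,561.70.

$1,561.70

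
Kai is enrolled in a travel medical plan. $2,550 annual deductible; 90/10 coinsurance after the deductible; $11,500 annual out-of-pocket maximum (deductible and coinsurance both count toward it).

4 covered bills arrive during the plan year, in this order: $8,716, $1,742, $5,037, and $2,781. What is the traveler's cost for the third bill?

$503.70

#1 ($8,716): deductible takes $2,550, $6,166 remains; traveler's 10% is $616.60. Traveler pays $3,166.60; OOP now $3,166.60.
#2 ($1,742): deductible met; 10% of $1,742 = $174.20. Traveler pays $174.20; OOP now $3,340.80.
#3 ($5,037): 10% coinsurance on $5,037 = $503.70. Cost to traveler: $503.70. OOP to date $3,844.50.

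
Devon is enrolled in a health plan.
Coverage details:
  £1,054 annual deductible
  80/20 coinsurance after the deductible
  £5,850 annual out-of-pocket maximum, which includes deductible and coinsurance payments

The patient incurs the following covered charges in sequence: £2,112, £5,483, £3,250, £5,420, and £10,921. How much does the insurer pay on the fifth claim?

£9,167.20

Bill 1, £2,112: deductible takes £1,054, £1,058 remains; patient's 20% is £211.60. Patient owes £1,265.60 (running OOP £1,265.60). Plan pays £2,112 − £1,265.60 = £846.40.
Bill 2, £5,483: deductible already satisfied, so patient's share is 20% × £5,483 = £1,096.60. Patient pays £1,096.60; OOP now £2,362.20. Plan pays £5,483 − £1,096.60 = £4,386.40.
Bill 3, £3,250: deductible already satisfied, so patient's share is 20% × £3,250 = £650. Cost to patient: £650. OOP to date £3,012.20. Insurer: £3,250 − £650 = £2,600.
Bill 4, £5,420: deductible met; 20% of £5,420 = £1,084. Cost to patient: £1,084. OOP to date £4,096.20. Insurer: £5,420 − £1,084 = £4,336.
Bill 5, £10,921: deductible already satisfied, so patient's share is 20% × £10,921 = £2,184.20. That would push OOP to £6,280.40, over the £5,850 cap, so patient pays £5,850 − £4,096.20 = £1,753.80. Insurer: £10,921 − £1,753.80 = £9,167.20.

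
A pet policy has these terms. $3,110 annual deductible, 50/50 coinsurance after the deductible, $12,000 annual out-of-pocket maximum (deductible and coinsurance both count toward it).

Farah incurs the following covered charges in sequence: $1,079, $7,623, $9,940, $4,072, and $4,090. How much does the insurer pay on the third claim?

Bill 1, $1,079: entire amount goes to the deductible. Owner owes $1,079 (running OOP $1,079). Insurer: $1,079 − $1,079 = $0.
Bill 2, $7,623: $2,031 to deductible, leaving $5,592; owner's 50% is $2,796. Owner owes $4,827 (running OOP $5,906). Plan pays $7,623 − $4,827 = $2,796.
Bill 3, $9,940: 50% coinsurance on $9,940 = $4,970. Owner pays $4,970; OOP now $10,876. Plan pays $9,940 − $4,970 = $4,970.

$4,970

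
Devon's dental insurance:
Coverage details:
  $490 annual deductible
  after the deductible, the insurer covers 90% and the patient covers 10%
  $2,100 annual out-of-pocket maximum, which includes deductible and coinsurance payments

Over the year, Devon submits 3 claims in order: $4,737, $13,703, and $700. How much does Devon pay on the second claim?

Claim 1 — $4,737: $490 to deductible, leaving $4,247; coinsurance $4,247 × 10% = $424.70. Patient pays $914.70; OOP now $914.70.
Claim 2 — $13,703: 10% coinsurance on $13,703 = $1,370.30. OOP would hit $2,285 > $2,100, so the cap limits the patient to $2,100 − $914.70 = $1,185.30.

$1,185.30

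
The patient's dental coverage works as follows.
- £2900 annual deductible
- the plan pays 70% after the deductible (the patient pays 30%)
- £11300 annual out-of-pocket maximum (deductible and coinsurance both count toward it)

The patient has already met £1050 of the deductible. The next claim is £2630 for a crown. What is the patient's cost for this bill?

£1050 of the £2900 deductible is already met, leaving £1850.
That leaves £2630 − £1850 = £780 for coinsurance.
Patient's 30% share of £780 is £234.
Patient responsibility before any cap: £1850 + £234 = £2084.
Total out-of-pocket so far would be £1050 + £2084 = £3134, below the £11300 cap — no reduction.

£2084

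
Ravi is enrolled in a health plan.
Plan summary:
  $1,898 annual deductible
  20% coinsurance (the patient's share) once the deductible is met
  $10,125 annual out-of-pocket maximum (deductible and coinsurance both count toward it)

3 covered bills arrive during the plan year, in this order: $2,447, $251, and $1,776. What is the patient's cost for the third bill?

$355.20

Bill 1, $2,447: $1,898 to deductible, leaving $549; coinsurance $549 × 20% = $109.80. Patient owes $2,007.80 (running OOP $2,007.80).
Bill 2, $251: 20% coinsurance on $251 = $50.20. Patient pays $50.20; OOP now $2,058.
Bill 3, $1,776: deductible met; 20% of $1,776 = $355.20. Patient owes $355.20 (running OOP $2,413.20).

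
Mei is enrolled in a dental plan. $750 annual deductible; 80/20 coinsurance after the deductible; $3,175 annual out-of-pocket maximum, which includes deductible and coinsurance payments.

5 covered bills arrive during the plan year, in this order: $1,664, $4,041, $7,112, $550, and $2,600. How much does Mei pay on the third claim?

$1,422.40

#1 ($1,664): $750 to deductible, leaving $914; coinsurance $914 × 20% = $182.80. Patient owes $932.80 (running OOP $932.80).
#2 ($4,041): 20% coinsurance on $4,041 = $808.20. Cost to patient: $808.20. OOP to date $1,741.
#3 ($7,112): deductible met; 20% of $7,112 = $1,422.40. Cost to patient: $1,422.40. OOP to date $3,163.40.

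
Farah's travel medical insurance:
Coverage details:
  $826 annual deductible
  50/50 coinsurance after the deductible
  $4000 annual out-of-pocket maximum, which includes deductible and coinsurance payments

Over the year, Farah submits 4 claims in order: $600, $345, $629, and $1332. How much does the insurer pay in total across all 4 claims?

$1040

Claim 1 — $600: entire amount goes to the deductible. Cost to traveler: $600. OOP to date $600. Insurer: $600 − $600 = $0.
Claim 2 — $345: $226 finishes the deductible; $119 goes to coinsurance; coinsurance $119 × 50% = $59.50. Traveler pays $285.50; OOP now $885.50. Insurer: $345 − $285.50 = $59.50.
Claim 3 — $629: 50% coinsurance on $629 = $314.50. Traveler owes $314.50 (running OOP $1200). Insurer: $629 − $314.50 = $314.50.
Claim 4 — $1332: deductible already satisfied, so traveler's share is 50% × $1332 = $666. Traveler owes $666 (running OOP $1866). Plan pays $1332 − $666 = $666.
Insurer total: $0 + $59.50 + $314.50 + $666 = $1040.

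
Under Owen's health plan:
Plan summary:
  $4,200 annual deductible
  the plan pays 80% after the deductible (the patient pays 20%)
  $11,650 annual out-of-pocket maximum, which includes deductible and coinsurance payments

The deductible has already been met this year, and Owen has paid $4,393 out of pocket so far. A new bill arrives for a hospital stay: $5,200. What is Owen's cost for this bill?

$1,040

With the deductible met, the entire $5,200 is subject to coinsurance.
20% of $5,200 = $1,040 falls to the patient.
Total out-of-pocket so far would be $4,393 + $1,040 = $5,433, below the $11,650 cap — no reduction.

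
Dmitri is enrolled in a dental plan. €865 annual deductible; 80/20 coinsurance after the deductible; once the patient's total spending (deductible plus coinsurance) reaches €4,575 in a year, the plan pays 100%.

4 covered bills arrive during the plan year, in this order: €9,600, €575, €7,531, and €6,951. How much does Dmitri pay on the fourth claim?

€341.80

#1 (€9,600): deductible takes €865, €8,735 remains; patient's 20% is €1,747. Patient owes €2,612 (running OOP €2,612).
#2 (€575): 20% coinsurance on €575 = €115. Patient pays €115; OOP now €2,727.
#3 (€7,531): deductible met; 20% of €7,531 = €1,506.20. Cost to patient: €1,506.20. OOP to date €4,233.20.
#4 (€6,951): deductible met; 20% of €6,951 = €1,390.20. That would push OOP to €5,623.40, over the €4,575 cap, so patient pays €4,575 − €4,233.20 = €341.80.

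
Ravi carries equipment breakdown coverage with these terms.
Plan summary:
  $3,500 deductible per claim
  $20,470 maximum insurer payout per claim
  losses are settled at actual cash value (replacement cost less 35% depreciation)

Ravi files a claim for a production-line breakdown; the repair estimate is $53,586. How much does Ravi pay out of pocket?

Actual cash value after 35% depreciation: $53,586 × 65% = $34,830.90.
Less the $3,500 deductible: $34,830.90 − $3,500 = $31,330.90.
$31,330.90 exceeds the $20,470 limit, so the insurer pays the limit: $20,470.
Business owner's share is the uncovered remainder: $53,586 − $20,470 = $33,116.

$33,116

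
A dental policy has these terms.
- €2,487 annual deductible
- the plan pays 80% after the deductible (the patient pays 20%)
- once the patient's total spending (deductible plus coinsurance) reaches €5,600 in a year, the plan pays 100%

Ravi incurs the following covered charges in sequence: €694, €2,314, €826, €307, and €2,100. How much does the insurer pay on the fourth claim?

#1 (€694): entire amount goes to the deductible. Patient owes €694 (running OOP €694). Insurer: €694 − €694 = €0.
#2 (€2,314): €1,793 to deductible, leaving €521; 20% of €521 = €104.20. Patient pays €1,897.20; OOP now €2,591.20. Plan pays €2,314 − €1,897.20 = €416.80.
#3 (€826): deductible already satisfied, so patient's share is 20% × €826 = €165.20. Patient owes €165.20 (running OOP €2,756.40). Insurer: €826 − €165.20 = €660.80.
#4 (€307): 20% coinsurance on €307 = €61.40. Patient owes €61.40 (running OOP €2,817.80). Plan pays €307 − €61.40 = €245.60.

€245.60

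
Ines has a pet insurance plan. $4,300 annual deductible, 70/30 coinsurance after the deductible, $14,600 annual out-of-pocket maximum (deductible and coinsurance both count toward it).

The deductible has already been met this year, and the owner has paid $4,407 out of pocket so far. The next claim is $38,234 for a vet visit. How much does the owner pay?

$10,193

With the deductible met, the entire $38,234 is subject to coinsurance.
Owner's 30% share of $38,234 is $11,470.20.
Year-to-date out-of-pocket would reach $4,407 + $11,470.20 = $15,877.20, above the $14,600 maximum, so the owner pays only $14,600 − $4,407 = $10,193.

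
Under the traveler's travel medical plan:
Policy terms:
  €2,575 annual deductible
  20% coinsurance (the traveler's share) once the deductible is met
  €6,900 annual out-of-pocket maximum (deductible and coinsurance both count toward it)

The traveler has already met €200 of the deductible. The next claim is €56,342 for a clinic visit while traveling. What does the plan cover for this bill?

€49,642

Deductible still to meet: €2,575 − €200 = €2,375.
That leaves €56,342 − €2,375 = €53,967 for coinsurance.
20% of €53,967 = €10,793.40 falls to the traveler.
Traveler responsibility before any cap: €2,375 + €10,793.40 = €13,168.40.
Adding €13,168.40 to the €200 already spent would give €13,368.40, which exceeds the €6,900 cap; the traveler pays just €6,900 − €200 = €6,700.
The plan picks up €56,342 − €6,700 = €49,642.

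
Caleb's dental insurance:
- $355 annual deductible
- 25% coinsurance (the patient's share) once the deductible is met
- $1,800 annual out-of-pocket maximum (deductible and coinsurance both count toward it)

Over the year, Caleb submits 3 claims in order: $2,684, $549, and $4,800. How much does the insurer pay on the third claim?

$4,074.50

Claim 1 ($2,684): deductible takes $355, $2,329 remains; patient's 25% is $582.25. Patient owes $937.25 (running OOP $937.25). Plan pays $2,684 − $937.25 = $1,746.75.
Claim 2 ($549): 25% coinsurance on $549 = $137.25. Patient pays $137.25; OOP now $1,074.50. Insurer: $549 − $137.25 = $411.75.
Claim 3 ($4,800): deductible met; 25% of $4,800 = $1,200. That would push OOP to $2,274.50, over the $1,800 cap, so patient pays $1,800 − $1,074.50 = $725.50. Insurer: $4,800 − $725.50 = $4,074.50.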